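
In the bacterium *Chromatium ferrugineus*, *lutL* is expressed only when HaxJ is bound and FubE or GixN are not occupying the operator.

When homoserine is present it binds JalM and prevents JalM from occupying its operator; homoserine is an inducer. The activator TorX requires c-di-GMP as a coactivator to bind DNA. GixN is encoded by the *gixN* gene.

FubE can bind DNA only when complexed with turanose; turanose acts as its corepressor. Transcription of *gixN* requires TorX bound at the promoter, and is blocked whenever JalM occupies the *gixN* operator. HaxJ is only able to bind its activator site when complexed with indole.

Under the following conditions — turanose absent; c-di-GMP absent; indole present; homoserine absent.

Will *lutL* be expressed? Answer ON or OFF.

ON

Turanose is absent, so FubE is inactive.
Indole is present, so HaxJ is active.
c-di-GMP is absent, so TorX is inactive.
Homoserine is absent, so JalM is active.
With repressor JalM bound, *gixN* is not transcribed.
So GixN is not produced.
No repressor is bound and HaxJ is active, so *lutL* is transcribed.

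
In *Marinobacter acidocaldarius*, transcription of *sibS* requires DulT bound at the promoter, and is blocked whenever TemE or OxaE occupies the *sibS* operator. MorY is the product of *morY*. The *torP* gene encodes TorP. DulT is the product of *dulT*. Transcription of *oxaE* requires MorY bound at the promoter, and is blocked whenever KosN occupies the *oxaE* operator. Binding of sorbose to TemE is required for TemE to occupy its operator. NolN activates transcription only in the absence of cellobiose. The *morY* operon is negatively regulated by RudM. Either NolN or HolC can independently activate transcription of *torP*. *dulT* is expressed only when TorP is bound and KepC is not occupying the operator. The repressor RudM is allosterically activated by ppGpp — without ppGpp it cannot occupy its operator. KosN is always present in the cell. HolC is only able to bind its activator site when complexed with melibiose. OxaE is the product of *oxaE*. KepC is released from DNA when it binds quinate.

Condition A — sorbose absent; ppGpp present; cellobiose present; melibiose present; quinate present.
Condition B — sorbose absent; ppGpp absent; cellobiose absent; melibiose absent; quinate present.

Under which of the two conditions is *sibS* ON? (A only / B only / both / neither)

both

Condition A:
Sorbose is absent, so TemE is inactive.
KosN is produced constitutively and is active.
ppGpp is present, so RudM is active.
With repressor RudM bound, *morY* is not transcribed.
So MorY is not produced.
With repressor KosN bound, *oxaE* is not transcribed.
So OxaE is not produced.
Cellobiose is present, so NolN is inactive.
Melibiose is present, so HolC is active.
Activator HolC is present, so *torP* is transcribed.
So TorP is produced and active.
Quinate is present, so KepC is inactive.
No repressor is bound and TorP is active, so *dulT* is transcribed.
So DulT is produced and active.
No repressor is bound and DulT is active, so *sibS* is transcribed.
→ *sibS* is ON in A.
Condition B:
Sorbose is absent, so TemE is inactive.
KosN is produced constitutively and is active.
ppGpp is absent, so RudM is inactive.
With no repressor bound, *morY* is transcribed.
So MorY is produced and active.
With repressor KosN bound, *oxaE* is not transcribed.
So OxaE is not produced.
Cellobiose is absent, so NolN is active.
Melibiose is absent, so HolC is inactive.
Activator NolN is present, so *torP* is transcribed.
So TorP is produced and active.
Quinate is present, so KepC is inactive.
No repressor is bound and TorP is active, so *dulT* is transcribed.
So DulT is produced and active.
No repressor is bound and DulT is active, so *sibS* is transcribed.
→ *sibS* is ON in B.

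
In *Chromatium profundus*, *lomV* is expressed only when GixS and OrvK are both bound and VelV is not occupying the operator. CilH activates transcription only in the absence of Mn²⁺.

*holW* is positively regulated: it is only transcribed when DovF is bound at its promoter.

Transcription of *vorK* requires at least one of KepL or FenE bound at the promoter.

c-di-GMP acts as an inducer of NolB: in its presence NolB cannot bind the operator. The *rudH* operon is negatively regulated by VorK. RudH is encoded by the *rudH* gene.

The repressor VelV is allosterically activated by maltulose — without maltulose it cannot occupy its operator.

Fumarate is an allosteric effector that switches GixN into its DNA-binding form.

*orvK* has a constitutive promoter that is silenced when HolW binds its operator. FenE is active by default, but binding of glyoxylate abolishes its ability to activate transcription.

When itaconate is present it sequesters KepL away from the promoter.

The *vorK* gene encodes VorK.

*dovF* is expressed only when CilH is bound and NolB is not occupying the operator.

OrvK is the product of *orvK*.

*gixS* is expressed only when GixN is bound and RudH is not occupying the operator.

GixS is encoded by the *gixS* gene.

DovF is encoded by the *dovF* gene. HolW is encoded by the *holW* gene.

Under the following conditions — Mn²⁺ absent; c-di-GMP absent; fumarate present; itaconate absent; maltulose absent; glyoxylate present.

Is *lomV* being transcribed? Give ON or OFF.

ON

Fumarate is present, so GixN is active.
Itaconate is absent, so KepL is active.
Glyoxylate is present, so FenE is inactive.
Activator KepL is present, so *vorK* is transcribed.
So VorK is produced and active.
With repressor VorK bound, *rudH* is not transcribed.
So RudH is not produced.
No repressor is bound and GixN is active, so *gixS* is transcribed.
So GixS is produced and active.
c-di-GMP is absent, so NolB is active.
Mn²⁺ is absent, so CilH is active.
With repressor NolB bound, *dovF* is not transcribed.
So DovF is not produced.
Required activator DovF is absent, so *holW* is not transcribed.
So HolW is not produced.
With no repressor bound, *orvK* is transcribed.
So OrvK is produced and active.
Maltulose is absent, so VelV is inactive.
No repressor is bound and GixS and OrvK are active, so *lomV* is transcribed.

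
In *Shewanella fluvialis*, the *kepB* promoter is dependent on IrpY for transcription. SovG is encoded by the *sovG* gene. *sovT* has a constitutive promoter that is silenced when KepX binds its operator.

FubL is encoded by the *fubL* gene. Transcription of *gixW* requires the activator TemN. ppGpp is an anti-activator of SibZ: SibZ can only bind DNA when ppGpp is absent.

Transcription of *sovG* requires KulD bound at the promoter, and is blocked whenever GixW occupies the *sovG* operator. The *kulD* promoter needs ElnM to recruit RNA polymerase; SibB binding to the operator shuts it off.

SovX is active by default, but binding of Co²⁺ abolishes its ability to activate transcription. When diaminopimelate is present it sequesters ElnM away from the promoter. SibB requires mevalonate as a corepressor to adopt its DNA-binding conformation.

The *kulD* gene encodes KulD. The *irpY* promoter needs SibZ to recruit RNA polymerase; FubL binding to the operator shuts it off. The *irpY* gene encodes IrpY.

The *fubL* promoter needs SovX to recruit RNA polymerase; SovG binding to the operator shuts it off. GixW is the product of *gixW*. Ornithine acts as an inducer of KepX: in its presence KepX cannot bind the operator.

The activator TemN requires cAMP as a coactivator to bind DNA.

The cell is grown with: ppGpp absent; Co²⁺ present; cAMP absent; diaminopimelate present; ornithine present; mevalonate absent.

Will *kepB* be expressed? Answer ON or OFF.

ON

Mevalonate is absent, so SibB is inactive.
Diaminopimelate is present, so ElnM is inactive.
Required activator ElnM is absent, so *kulD* is not transcribed.
So KulD is not produced.
cAMP is absent, so TemN is inactive.
Required activator TemN is absent, so *gixW* is not transcribed.
So GixW is not produced.
Required activator KulD is absent, so *sovG* is not transcribed.
So SovG is not produced.
Co²⁺ is present, so SovX is inactive.
Required activator SovX is absent, so *fubL* is not transcribed.
So FubL is not produced.
ppGpp is absent, so SibZ is active.
No repressor is bound and SibZ is active, so *irpY* is transcribed.
So IrpY is produced and active.
No repressor is bound and IrpY is active, so *kepB* is transcribed.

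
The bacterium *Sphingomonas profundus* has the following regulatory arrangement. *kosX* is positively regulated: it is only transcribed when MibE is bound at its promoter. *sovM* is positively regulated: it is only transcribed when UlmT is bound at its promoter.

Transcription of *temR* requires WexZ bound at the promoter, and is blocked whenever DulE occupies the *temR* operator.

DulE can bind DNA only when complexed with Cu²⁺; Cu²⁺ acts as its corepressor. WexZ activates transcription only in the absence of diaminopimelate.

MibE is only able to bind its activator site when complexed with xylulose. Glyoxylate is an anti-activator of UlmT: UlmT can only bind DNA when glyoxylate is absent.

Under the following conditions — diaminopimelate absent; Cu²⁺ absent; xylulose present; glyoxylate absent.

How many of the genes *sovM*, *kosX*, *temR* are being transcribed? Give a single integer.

Glyoxylate is absent, so UlmT is active.
No repressor is bound and UlmT is active, so *sovM* is transcribed.
→ *sovM* is ON.
Xylulose is present, so MibE is active.
No repressor is bound and MibE is active, so *kosX* is transcribed.
→ *kosX* is ON.
Cu²⁺ is absent, so DulE is inactive.
Diaminopimelate is absent, so WexZ is active.
No repressor is bound and WexZ is active, so *temR* is transcribed.
→ *temR* is ON.
3 of the 3 genes are transcribed.

3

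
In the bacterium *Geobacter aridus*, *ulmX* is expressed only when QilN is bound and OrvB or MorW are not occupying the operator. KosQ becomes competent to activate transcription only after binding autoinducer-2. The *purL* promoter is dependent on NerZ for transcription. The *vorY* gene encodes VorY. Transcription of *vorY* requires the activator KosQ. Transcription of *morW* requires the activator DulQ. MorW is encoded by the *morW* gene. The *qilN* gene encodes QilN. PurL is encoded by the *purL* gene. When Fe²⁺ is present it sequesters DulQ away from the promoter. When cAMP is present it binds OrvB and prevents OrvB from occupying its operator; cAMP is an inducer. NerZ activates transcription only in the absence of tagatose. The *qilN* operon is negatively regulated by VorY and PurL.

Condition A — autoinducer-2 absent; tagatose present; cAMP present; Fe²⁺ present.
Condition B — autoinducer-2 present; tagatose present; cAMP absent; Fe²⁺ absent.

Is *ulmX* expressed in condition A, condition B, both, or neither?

Condition A:
Autoinducer-2 is absent, so KosQ is inactive.
Required activator KosQ is absent, so *vorY* is not transcribed.
So VorY is not produced.
Tagatose is present, so NerZ is inactive.
Required activator NerZ is absent, so *purL* is not transcribed.
So PurL is not produced.
With no repressor bound, *qilN* is transcribed.
So QilN is produced and active.
cAMP is present, so OrvB is inactive.
Fe²⁺ is present, so DulQ is inactive.
Required activator DulQ is absent, so *morW* is not transcribed.
So MorW is not produced.
No repressor is bound and QilN is active, so *ulmX* is transcribed.
→ *ulmX* is ON in A.
Condition B:
Autoinducer-2 is present, so KosQ is active.
No repressor is bound and KosQ is active, so *vorY* is transcribed.
So VorY is produced and active.
Tagatose is present, so NerZ is inactive.
Required activator NerZ is absent, so *purL* is not transcribed.
So PurL is not produced.
With repressor VorY bound, *qilN* is not transcribed.
So QilN is not produced.
cAMP is absent, so OrvB is active.
Fe²⁺ is absent, so DulQ is active.
No repressor is bound and DulQ is active, so *morW* is transcribed.
So MorW is produced and active.
With repressor OrvB bound, *ulmX* is not transcribed.
→ *ulmX* is OFF in B.

A only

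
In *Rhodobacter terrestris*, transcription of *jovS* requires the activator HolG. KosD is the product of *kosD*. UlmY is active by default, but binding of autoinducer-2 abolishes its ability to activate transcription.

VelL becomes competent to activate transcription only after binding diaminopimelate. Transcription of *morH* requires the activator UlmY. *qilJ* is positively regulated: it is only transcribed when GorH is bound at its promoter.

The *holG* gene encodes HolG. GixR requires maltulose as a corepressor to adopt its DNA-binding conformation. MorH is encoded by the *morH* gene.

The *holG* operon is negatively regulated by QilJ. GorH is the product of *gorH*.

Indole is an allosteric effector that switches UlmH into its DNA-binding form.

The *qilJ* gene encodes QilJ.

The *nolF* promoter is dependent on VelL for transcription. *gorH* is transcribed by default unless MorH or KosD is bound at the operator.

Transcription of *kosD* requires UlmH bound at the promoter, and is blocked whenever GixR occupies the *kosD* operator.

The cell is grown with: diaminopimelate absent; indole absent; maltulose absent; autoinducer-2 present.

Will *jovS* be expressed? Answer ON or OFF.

Autoinducer-2 is present, so UlmY is inactive.
Required activator UlmY is absent, so *morH* is not transcribed.
So MorH is not produced.
Maltulose is absent, so GixR is inactive.
Indole is absent, so UlmH is inactive.
Required activator UlmH is absent, so *kosD* is not transcribed.
So KosD is not produced.
With no repressor bound, *gorH* is transcribed.
So GorH is produced and active.
No repressor is bound and GorH is active, so *qilJ* is transcribed.
So QilJ is produced and active.
With repressor QilJ bound, *holG* is not transcribed.
So HolG is not produced.
Required activator HolG is absent, so *jovS* is not transcribed.

OFF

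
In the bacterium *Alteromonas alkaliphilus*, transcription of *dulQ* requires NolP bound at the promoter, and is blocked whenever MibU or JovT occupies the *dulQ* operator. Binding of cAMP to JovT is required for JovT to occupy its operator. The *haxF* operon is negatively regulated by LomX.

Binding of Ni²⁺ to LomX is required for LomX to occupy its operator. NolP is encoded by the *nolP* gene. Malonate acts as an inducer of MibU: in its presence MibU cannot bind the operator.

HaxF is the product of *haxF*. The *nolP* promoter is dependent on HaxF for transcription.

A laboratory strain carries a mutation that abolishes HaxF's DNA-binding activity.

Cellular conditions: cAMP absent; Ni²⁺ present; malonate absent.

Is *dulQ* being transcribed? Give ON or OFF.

OFF

Malonate is absent, so MibU is active.
cAMP is absent, so JovT is inactive.
HaxF is non-functional in this strain, so it has no effect.
Required activator HaxF is absent, so *nolP* is not transcribed.
So NolP is not produced.
With repressor MibU bound, *dulQ* is not transcribed.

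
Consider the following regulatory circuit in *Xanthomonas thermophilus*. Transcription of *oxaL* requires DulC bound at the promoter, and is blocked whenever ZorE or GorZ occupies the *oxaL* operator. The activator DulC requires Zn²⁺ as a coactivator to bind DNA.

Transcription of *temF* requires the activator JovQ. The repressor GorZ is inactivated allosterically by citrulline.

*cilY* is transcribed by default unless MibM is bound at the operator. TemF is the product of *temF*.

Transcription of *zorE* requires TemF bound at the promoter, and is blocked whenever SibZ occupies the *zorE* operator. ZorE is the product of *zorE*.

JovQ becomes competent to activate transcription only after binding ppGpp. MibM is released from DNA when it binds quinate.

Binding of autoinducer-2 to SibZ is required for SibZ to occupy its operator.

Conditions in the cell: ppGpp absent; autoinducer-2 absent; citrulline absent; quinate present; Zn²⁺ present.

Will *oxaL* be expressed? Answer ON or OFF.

OFF

ppGpp is absent, so JovQ is inactive.
Required activator JovQ is absent, so *temF* is not transcribed.
So TemF is not produced.
Autoinducer-2 is absent, so SibZ is inactive.
Required activator TemF is absent, so *zorE* is not transcribed.
So ZorE is not produced.
Zn²⁺ is present, so DulC is active.
Citrulline is absent, so GorZ is active.
With repressor GorZ bound, *oxaL* is not transcribed.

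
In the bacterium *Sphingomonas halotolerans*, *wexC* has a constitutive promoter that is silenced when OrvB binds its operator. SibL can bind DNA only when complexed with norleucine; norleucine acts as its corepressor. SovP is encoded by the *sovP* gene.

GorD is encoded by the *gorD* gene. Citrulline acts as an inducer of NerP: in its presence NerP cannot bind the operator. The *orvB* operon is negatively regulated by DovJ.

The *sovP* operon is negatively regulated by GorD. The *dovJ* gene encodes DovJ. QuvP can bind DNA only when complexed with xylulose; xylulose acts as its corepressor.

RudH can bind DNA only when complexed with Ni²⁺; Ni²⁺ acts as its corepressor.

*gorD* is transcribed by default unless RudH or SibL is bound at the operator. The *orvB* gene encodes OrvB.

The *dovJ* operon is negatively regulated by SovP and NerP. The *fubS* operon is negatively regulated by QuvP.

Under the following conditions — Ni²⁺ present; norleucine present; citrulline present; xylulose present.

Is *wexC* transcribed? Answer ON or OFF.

Ni²⁺ is present, so RudH is active.
Norleucine is present, so SibL is active.
With repressor RudH bound, *gorD* is not transcribed.
So GorD is not produced.
With no repressor bound, *sovP* is transcribed.
So SovP is produced and active.
Citrulline is present, so NerP is inactive.
With repressor SovP bound, *dovJ* is not transcribed.
So DovJ is not produced.
With no repressor bound, *orvB* is transcribed.
So OrvB is produced and active.
With repressor OrvB bound, *wexC* is not transcribed.

OFF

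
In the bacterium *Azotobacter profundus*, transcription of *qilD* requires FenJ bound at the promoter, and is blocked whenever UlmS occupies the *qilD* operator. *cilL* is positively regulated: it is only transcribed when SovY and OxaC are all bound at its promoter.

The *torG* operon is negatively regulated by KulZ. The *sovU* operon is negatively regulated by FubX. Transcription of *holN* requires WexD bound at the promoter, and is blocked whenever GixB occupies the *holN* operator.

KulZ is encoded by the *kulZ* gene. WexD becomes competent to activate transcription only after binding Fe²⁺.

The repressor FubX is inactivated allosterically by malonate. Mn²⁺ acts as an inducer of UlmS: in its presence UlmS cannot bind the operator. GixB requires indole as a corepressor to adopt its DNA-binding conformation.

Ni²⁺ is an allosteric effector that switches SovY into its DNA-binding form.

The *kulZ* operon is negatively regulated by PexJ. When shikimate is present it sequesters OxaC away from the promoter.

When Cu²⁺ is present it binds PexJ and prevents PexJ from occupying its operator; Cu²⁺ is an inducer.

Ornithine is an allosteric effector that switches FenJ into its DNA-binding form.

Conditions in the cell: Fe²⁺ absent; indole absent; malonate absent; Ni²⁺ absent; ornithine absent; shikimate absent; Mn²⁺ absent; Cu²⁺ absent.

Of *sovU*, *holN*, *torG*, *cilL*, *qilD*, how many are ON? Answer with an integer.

Malonate is absent, so FubX is active.
With repressor FubX bound, *sovU* is not transcribed.
→ *sovU* is OFF.
Indole is absent, so GixB is inactive.
Fe²⁺ is absent, so WexD is inactive.
Required activator WexD is absent, so *holN* is not transcribed.
→ *holN* is OFF.
Cu²⁺ is absent, so PexJ is active.
With repressor PexJ bound, *kulZ* is not transcribed.
So KulZ is not produced.
With no repressor bound, *torG* is transcribed.
→ *torG* is ON.
Ni²⁺ is absent, so SovY is inactive.
Shikimate is absent, so OxaC is active.
Required activator SovY is absent, so *cilL* is not transcribed.
→ *cilL* is OFF.
Ornithine is absent, so FenJ is inactive.
Mn²⁺ is absent, so UlmS is active.
With repressor UlmS bound, *qilD* is not transcribed.
→ *qilD* is OFF.
1 of the 5 genes is transcribed.

1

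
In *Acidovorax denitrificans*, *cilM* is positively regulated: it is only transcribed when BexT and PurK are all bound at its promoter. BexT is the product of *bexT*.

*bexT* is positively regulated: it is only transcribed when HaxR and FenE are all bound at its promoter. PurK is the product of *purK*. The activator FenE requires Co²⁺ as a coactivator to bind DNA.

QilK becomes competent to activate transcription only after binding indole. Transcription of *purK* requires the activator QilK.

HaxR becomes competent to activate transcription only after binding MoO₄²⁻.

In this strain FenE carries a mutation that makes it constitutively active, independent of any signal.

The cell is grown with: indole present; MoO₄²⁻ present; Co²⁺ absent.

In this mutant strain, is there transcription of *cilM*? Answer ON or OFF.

ON

MoO₄²⁻ is present, so HaxR is active.
FenE is constitutively active in this strain.
No repressor is bound and HaxR and FenE are active, so *bexT* is transcribed.
So BexT is produced and active.
Indole is present, so QilK is active.
No repressor is bound and QilK is active, so *purK* is transcribed.
So PurK is produced and active.
No repressor is bound and BexT and PurK are active, so *cilM* is transcribed.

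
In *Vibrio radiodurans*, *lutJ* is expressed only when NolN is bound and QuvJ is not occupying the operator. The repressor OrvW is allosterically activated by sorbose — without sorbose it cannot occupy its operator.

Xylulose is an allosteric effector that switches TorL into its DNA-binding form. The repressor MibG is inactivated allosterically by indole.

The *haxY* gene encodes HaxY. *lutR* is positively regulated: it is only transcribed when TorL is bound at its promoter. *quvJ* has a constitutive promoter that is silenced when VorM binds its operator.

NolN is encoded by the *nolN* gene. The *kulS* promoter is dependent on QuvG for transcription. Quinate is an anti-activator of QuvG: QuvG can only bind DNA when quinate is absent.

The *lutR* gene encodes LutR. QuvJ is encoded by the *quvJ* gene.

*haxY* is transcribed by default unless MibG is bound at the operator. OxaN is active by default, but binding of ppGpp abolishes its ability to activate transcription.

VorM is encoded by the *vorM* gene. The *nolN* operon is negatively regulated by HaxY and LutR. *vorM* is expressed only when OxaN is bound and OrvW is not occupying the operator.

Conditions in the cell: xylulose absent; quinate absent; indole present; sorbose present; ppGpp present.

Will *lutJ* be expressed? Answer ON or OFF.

OFF

Indole is present, so MibG is inactive.
With no repressor bound, *haxY* is transcribed.
So HaxY is produced and active.
Xylulose is absent, so TorL is inactive.
Required activator TorL is absent, so *lutR* is not transcribed.
So LutR is not produced.
With repressor HaxY bound, *nolN* is not transcribed.
So NolN is not produced.
Sorbose is present, so OrvW is active.
ppGpp is present, so OxaN is inactive.
With repressor OrvW bound, *vorM* is not transcribed.
So VorM is not produced.
With no repressor bound, *quvJ* is transcribed.
So QuvJ is produced and active.
With repressor QuvJ bound, *lutJ* is not transcribed.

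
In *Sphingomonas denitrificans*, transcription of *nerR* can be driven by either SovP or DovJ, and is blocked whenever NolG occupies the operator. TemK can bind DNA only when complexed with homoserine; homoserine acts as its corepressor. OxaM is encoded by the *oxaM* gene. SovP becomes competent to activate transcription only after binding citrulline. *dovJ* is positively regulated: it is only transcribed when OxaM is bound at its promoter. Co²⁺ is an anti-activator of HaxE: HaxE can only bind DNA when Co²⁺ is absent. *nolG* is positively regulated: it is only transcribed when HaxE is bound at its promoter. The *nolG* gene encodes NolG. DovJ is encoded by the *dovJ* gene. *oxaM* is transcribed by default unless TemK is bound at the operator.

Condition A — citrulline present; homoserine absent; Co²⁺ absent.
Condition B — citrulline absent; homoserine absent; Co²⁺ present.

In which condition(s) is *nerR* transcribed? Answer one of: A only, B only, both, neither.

B only

Condition A:
Citrulline is present, so SovP is active.
Homoserine is absent, so TemK is inactive.
With no repressor bound, *oxaM* is transcribed.
So OxaM is produced and active.
No repressor is bound and OxaM is active, so *dovJ* is transcribed.
So DovJ is produced and active.
Co²⁺ is absent, so HaxE is active.
No repressor is bound and HaxE is active, so *nolG* is transcribed.
So NolG is produced and active.
With repressor NolG bound, *nerR* is not transcribed.
→ *nerR* is OFF in A.
Condition B:
Citrulline is absent, so SovP is inactive.
Homoserine is absent, so TemK is inactive.
With no repressor bound, *oxaM* is transcribed.
So OxaM is produced and active.
No repressor is bound and OxaM is active, so *dovJ* is transcribed.
So DovJ is produced and active.
Co²⁺ is present, so HaxE is inactive.
Required activator HaxE is absent, so *nolG* is not transcribed.
So NolG is not produced.
Activator DovJ is present, so *nerR* is transcribed.
→ *nerR* is ON in B.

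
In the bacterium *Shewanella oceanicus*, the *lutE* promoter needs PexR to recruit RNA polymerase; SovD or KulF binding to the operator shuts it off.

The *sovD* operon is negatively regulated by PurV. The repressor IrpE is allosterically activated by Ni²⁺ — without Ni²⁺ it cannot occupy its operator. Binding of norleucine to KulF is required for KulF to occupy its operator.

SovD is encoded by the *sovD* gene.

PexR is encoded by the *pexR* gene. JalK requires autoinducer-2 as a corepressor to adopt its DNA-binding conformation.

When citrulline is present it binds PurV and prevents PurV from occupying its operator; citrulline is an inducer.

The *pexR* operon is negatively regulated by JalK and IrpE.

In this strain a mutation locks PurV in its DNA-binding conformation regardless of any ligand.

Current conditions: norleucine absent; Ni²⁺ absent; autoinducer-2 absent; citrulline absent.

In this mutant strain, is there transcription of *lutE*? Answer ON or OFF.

ON

PurV is constitutively active in this strain.
With repressor PurV bound, *sovD* is not transcribed.
So SovD is not produced.
Autoinducer-2 is absent, so JalK is inactive.
Ni²⁺ is absent, so IrpE is inactive.
With no repressor bound, *pexR* is transcribed.
So PexR is produced and active.
Norleucine is absent, so KulF is inactive.
No repressor is bound and PexR is active, so *lutE* is transcribed.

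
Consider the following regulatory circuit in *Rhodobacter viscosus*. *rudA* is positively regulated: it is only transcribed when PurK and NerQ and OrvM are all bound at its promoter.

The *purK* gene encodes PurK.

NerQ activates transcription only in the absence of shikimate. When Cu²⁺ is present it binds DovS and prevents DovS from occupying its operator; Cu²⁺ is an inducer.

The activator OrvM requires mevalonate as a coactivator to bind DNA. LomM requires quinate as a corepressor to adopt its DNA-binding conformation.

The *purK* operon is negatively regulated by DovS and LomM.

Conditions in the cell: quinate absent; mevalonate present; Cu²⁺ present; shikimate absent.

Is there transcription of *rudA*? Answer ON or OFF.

ON

Cu²⁺ is present, so DovS is inactive.
Quinate is absent, so LomM is inactive.
With no repressor bound, *purK* is transcribed.
So PurK is produced and active.
Shikimate is absent, so NerQ is active.
Mevalonate is present, so OrvM is active.
No repressor is bound and PurK and NerQ and OrvM are active, so *rudA* is transcribed.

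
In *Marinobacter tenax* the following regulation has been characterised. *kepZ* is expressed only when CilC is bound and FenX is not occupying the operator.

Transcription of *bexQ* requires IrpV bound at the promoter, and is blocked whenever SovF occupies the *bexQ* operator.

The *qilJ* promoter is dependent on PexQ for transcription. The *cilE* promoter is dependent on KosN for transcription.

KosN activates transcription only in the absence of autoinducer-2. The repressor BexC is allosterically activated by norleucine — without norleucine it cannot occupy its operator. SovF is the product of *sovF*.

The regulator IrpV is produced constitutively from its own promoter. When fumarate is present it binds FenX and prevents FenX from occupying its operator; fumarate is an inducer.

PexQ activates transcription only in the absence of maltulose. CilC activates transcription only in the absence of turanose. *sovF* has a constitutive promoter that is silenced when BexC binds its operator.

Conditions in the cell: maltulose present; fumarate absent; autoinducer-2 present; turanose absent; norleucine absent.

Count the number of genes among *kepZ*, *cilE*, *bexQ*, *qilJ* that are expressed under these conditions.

Turanose is absent, so CilC is active.
Fumarate is absent, so FenX is active.
With repressor FenX bound, *kepZ* is not transcribed.
→ *kepZ* is OFF.
Autoinducer-2 is present, so KosN is inactive.
Required activator KosN is absent, so *cilE* is not transcribed.
→ *cilE* is OFF.
IrpV is produced constitutively and is active.
Norleucine is absent, so BexC is inactive.
With no repressor bound, *sovF* is transcribed.
So SovF is produced and active.
With repressor SovF bound, *bexQ* is not transcribed.
→ *bexQ* is OFF.
Maltulose is present, so PexQ is inactive.
Required activator PexQ is absent, so *qilJ* is not transcribed.
→ *qilJ* is OFF.
0 of the 4 genes are transcribed.

0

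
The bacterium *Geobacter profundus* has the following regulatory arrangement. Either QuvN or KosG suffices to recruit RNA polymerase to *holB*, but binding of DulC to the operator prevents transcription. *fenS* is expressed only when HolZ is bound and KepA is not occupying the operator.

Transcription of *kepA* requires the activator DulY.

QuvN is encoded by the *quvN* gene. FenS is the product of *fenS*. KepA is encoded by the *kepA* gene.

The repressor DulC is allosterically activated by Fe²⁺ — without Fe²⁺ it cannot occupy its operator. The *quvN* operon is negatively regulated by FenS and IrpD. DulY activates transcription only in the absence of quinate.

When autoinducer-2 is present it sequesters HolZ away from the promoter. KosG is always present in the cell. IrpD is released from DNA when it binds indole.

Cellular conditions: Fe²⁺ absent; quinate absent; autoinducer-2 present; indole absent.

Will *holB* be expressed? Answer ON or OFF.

Fe²⁺ is absent, so DulC is inactive.
Quinate is absent, so DulY is active.
No repressor is bound and DulY is active, so *kepA* is transcribed.
So KepA is produced and active.
Autoinducer-2 is present, so HolZ is inactive.
With repressor KepA bound, *fenS* is not transcribed.
So FenS is not produced.
Indole is absent, so IrpD is active.
With repressor IrpD bound, *quvN* is not transcribed.
So QuvN is not produced.
KosG is produced constitutively and is active.
Activator KosG is present, so *holB* is transcribed.

ON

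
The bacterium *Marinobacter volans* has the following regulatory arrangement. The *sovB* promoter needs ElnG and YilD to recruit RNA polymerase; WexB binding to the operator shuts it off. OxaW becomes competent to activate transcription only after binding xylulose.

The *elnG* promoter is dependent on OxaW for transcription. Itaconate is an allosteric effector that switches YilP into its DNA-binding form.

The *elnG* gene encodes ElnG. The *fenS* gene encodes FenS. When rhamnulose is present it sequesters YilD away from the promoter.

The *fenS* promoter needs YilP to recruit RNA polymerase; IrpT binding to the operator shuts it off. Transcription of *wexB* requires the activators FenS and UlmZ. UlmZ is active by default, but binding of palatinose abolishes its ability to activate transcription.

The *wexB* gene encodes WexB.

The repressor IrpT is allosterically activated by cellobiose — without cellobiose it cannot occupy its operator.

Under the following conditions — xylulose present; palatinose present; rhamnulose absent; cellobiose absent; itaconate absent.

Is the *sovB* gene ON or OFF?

ON

Xylulose is present, so OxaW is active.
No repressor is bound and OxaW is active, so *elnG* is transcribed.
So ElnG is produced and active.
Rhamnulose is absent, so YilD is active.
Cellobiose is absent, so IrpT is inactive.
Itaconate is absent, so YilP is inactive.
Required activator YilP is absent, so *fenS* is not transcribed.
So FenS is not produced.
Palatinose is present, so UlmZ is inactive.
Required activator FenS is absent, so *wexB* is not transcribed.
So WexB is not produced.
No repressor is bound and ElnG and YilD are active, so *sovB* is transcribed.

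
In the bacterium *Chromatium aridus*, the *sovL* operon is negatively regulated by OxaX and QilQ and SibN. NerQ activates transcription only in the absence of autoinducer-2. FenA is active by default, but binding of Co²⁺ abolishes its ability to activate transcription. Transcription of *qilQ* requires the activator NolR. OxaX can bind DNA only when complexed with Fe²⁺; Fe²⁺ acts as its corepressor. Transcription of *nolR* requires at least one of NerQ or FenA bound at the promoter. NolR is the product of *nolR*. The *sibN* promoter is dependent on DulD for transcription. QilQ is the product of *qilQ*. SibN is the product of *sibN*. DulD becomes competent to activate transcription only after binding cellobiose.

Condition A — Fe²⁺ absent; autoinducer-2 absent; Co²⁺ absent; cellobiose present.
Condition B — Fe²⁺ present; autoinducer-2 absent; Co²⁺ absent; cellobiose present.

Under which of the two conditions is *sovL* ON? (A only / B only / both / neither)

neither

Condition A:
Fe²⁺ is absent, so OxaX is inactive.
Autoinducer-2 is absent, so NerQ is active.
Co²⁺ is absent, so FenA is active.
Activator NerQ is present, so *nolR* is transcribed.
So NolR is produced and active.
No repressor is bound and NolR is active, so *qilQ* is transcribed.
So QilQ is produced and active.
Cellobiose is present, so DulD is active.
No repressor is bound and DulD is active, so *sibN* is transcribed.
So SibN is produced and active.
With repressor QilQ bound, *sovL* is not transcribed.
→ *sovL* is OFF in A.
Condition B:
Fe²⁺ is present, so OxaX is active.
Autoinducer-2 is absent, so NerQ is active.
Co²⁺ is absent, so FenA is active.
Activator NerQ is present, so *nolR* is transcribed.
So NolR is produced and active.
No repressor is bound and NolR is active, so *qilQ* is transcribed.
So QilQ is produced and active.
Cellobiose is present, so DulD is active.
No repressor is bound and DulD is active, so *sibN* is transcribed.
So SibN is produced and active.
With repressor OxaX bound, *sovL* is not transcribed.
→ *sovL* is OFF in B.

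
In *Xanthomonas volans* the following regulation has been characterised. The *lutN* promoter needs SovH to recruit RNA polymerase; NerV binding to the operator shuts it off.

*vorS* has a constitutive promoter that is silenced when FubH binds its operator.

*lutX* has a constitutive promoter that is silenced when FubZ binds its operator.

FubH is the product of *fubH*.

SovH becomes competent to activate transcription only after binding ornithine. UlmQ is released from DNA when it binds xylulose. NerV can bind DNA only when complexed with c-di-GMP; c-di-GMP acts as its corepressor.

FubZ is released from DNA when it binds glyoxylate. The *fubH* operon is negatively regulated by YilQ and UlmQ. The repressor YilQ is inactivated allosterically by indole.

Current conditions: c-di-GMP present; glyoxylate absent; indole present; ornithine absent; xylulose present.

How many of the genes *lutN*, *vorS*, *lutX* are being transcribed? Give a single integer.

c-di-GMP is present, so NerV is active.
Ornithine is absent, so SovH is inactive.
With repressor NerV bound, *lutN* is not transcribed.
→ *lutN* is OFF.
Indole is present, so YilQ is inactive.
Xylulose is present, so UlmQ is inactive.
With no repressor bound, *fubH* is transcribed.
So FubH is produced and active.
With repressor FubH bound, *vorS* is not transcribed.
→ *vorS* is OFF.
Glyoxylate is absent, so FubZ is active.
With repressor FubZ bound, *lutX* is not transcribed.
→ *lutX* is OFF.
0 of the 3 genes are transcribed.

0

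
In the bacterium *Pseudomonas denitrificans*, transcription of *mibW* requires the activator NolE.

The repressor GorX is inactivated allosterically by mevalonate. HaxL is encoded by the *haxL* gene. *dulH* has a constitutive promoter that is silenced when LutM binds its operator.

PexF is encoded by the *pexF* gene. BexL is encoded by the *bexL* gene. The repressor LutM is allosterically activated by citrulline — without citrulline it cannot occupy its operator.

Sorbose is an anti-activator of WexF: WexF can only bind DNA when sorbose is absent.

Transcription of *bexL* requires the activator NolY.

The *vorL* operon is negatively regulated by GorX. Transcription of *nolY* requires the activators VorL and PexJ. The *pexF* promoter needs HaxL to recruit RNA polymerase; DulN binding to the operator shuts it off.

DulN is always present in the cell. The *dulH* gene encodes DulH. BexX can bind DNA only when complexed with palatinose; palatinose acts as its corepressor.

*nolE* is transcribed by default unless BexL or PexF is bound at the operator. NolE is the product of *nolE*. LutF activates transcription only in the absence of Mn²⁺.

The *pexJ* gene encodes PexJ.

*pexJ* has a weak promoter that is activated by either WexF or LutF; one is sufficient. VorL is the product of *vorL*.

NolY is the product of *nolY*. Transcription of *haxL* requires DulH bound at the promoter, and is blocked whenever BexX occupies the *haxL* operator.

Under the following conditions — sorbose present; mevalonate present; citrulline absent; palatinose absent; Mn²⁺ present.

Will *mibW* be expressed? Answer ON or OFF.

ON

Mevalonate is present, so GorX is inactive.
With no repressor bound, *vorL* is transcribed.
So VorL is produced and active.
Sorbose is present, so WexF is inactive.
Mn²⁺ is present, so LutF is inactive.
No activator is available at the *pexJ* promoter, so *pexJ* is not transcribed.
So PexJ is not produced.
Required activator PexJ is absent, so *nolY* is not transcribed.
So NolY is not produced.
Required activator NolY is absent, so *bexL* is not transcribed.
So BexL is not produced.
DulN is produced constitutively and is active.
Palatinose is absent, so BexX is inactive.
Citrulline is absent, so LutM is inactive.
With no repressor bound, *dulH* is transcribed.
So DulH is produced and active.
No repressor is bound and DulH is active, so *haxL* is transcribed.
So HaxL is produced and active.
With repressor DulN bound, *pexF* is not transcribed.
So PexF is not produced.
With no repressor bound, *nolE* is transcribed.
So NolE is produced and active.
No repressor is bound and NolE is active, so *mibW* is transcribed.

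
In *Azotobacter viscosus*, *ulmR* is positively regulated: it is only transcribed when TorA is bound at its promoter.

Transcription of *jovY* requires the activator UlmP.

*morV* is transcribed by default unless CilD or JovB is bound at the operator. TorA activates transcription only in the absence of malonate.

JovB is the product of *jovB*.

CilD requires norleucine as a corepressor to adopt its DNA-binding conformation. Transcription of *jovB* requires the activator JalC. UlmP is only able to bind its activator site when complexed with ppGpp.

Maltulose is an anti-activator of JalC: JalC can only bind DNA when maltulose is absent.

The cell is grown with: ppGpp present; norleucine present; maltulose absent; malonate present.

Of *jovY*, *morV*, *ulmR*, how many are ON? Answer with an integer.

ppGpp is present, so UlmP is active.
No repressor is bound and UlmP is active, so *jovY* is transcribed.
→ *jovY* is ON.
Norleucine is present, so CilD is active.
Maltulose is absent, so JalC is active.
No repressor is bound and JalC is active, so *jovB* is transcribed.
So JovB is produced and active.
With repressor CilD bound, *morV* is not transcribed.
→ *morV* is OFF.
Malonate is present, so TorA is inactive.
Required activator TorA is absent, so *ulmR* is not transcribed.
→ *ulmR* is OFF.
1 of the 3 genes is transcribed.

1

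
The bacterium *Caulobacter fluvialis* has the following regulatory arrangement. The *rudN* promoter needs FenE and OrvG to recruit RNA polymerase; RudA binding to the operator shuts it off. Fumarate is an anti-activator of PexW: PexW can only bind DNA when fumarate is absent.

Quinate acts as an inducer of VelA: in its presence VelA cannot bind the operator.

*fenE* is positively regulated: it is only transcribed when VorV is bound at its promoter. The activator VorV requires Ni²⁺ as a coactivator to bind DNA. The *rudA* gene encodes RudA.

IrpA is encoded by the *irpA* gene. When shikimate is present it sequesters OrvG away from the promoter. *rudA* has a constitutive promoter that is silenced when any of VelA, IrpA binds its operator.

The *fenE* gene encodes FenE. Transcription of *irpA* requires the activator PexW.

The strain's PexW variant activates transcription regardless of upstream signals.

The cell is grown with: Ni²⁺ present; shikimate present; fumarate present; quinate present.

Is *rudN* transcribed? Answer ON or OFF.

Ni²⁺ is present, so VorV is active.
No repressor is bound and VorV is active, so *fenE* is transcribed.
So FenE is produced and active.
Quinate is present, so VelA is inactive.
PexW is constitutively active in this strain.
No repressor is bound and PexW is active, so *irpA* is transcribed.
So IrpA is produced and active.
With repressor IrpA bound, *rudA* is not transcribed.
So RudA is not produced.
Shikimate is present, so OrvG is inactive.
Required activator OrvG is absent, so *rudN* is not transcribed.

OFF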